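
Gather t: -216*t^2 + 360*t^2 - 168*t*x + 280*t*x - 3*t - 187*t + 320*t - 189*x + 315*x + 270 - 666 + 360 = 144*t^2 + t*(112*x + 130) + 126*x - 36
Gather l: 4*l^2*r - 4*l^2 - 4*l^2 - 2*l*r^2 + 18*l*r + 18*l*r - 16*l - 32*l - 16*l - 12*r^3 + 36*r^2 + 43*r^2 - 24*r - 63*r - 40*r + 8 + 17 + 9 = l^2*(4*r - 8) + l*(-2*r^2 + 36*r - 64) - 12*r^3 + 79*r^2 - 127*r + 34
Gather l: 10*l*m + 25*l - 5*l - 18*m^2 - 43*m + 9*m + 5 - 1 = l*(10*m + 20) - 18*m^2 - 34*m + 4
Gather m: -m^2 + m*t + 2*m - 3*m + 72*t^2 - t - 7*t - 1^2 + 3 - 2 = -m^2 + m*(t - 1) + 72*t^2 - 8*t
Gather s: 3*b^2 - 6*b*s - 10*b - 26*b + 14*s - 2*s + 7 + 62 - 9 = 3*b^2 - 36*b + s*(12 - 6*b) + 60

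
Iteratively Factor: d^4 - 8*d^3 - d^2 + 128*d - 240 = (d + 4)*(d^3 - 12*d^2 + 47*d - 60) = (d - 3)*(d + 4)*(d^2 - 9*d + 20) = (d - 5)*(d - 3)*(d + 4)*(d - 4)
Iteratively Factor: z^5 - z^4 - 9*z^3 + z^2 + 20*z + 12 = (z + 1)*(z^4 - 2*z^3 - 7*z^2 + 8*z + 12) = (z + 1)^2*(z^3 - 3*z^2 - 4*z + 12) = (z + 1)^2*(z + 2)*(z^2 - 5*z + 6) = (z - 2)*(z + 1)^2*(z + 2)*(z - 3)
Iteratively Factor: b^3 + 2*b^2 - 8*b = (b + 4)*(b^2 - 2*b) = (b - 2)*(b + 4)*(b)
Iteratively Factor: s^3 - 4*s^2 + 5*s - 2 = (s - 2)*(s^2 - 2*s + 1) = (s - 2)*(s - 1)*(s - 1)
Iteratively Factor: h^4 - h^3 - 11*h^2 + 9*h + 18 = (h + 1)*(h^3 - 2*h^2 - 9*h + 18) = (h - 2)*(h + 1)*(h^2 - 9) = (h - 2)*(h + 1)*(h + 3)*(h - 3)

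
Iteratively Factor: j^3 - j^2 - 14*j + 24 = (j - 2)*(j^2 + j - 12) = (j - 2)*(j + 4)*(j - 3)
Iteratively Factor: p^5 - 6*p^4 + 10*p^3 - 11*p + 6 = (p - 3)*(p^4 - 3*p^3 + p^2 + 3*p - 2) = (p - 3)*(p - 1)*(p^3 - 2*p^2 - p + 2) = (p - 3)*(p - 1)^2*(p^2 - p - 2) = (p - 3)*(p - 2)*(p - 1)^2*(p + 1)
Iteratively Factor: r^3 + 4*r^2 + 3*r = (r + 3)*(r^2 + r) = (r + 1)*(r + 3)*(r)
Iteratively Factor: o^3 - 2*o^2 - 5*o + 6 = (o + 2)*(o^2 - 4*o + 3) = (o - 3)*(o + 2)*(o - 1)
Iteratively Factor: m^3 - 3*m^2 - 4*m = (m - 4)*(m^2 + m) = (m - 4)*(m + 1)*(m)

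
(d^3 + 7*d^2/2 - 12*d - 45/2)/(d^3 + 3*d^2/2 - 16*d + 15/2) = (2*d + 3)/(2*d - 1)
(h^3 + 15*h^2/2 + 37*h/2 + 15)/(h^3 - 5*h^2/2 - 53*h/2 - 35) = (h + 3)/(h - 7)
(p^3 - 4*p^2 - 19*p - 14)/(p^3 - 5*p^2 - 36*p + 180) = (p^3 - 4*p^2 - 19*p - 14)/(p^3 - 5*p^2 - 36*p + 180)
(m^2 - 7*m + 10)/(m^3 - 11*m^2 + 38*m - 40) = 1/(m - 4)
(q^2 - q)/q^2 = (q - 1)/q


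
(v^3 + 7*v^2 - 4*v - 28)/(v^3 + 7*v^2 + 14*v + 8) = (v^2 + 5*v - 14)/(v^2 + 5*v + 4)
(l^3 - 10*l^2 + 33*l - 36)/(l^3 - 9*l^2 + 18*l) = (l^2 - 7*l + 12)/(l*(l - 6))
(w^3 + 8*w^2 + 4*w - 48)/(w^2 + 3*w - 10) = (w^2 + 10*w + 24)/(w + 5)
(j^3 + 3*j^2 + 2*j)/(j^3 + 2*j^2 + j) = (j + 2)/(j + 1)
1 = 1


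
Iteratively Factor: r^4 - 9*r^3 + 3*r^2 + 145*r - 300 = (r - 5)*(r^3 - 4*r^2 - 17*r + 60) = (r - 5)^2*(r^2 + r - 12) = (r - 5)^2*(r + 4)*(r - 3)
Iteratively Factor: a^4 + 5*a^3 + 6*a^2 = (a + 2)*(a^3 + 3*a^2) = (a + 2)*(a + 3)*(a^2) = a*(a + 2)*(a + 3)*(a)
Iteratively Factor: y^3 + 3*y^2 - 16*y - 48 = (y + 4)*(y^2 - y - 12) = (y + 3)*(y + 4)*(y - 4)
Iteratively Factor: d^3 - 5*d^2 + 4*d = (d)*(d^2 - 5*d + 4) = d*(d - 4)*(d - 1)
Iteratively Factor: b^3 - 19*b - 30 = (b + 3)*(b^2 - 3*b - 10) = (b - 5)*(b + 3)*(b + 2)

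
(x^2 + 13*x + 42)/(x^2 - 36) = (x + 7)/(x - 6)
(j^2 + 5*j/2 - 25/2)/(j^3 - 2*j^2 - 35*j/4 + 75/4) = 2*(j + 5)/(2*j^2 + j - 15)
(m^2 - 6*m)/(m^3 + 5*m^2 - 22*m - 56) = m*(m - 6)/(m^3 + 5*m^2 - 22*m - 56)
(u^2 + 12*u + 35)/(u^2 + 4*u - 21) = (u + 5)/(u - 3)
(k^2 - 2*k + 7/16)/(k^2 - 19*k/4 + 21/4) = (k - 1/4)/(k - 3)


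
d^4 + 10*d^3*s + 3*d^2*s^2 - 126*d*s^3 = d*(d - 3*s)*(d + 6*s)*(d + 7*s)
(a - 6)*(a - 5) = a^2 - 11*a + 30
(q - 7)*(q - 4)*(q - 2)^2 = q^4 - 15*q^3 + 76*q^2 - 156*q + 112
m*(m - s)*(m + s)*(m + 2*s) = m^4 + 2*m^3*s - m^2*s^2 - 2*m*s^3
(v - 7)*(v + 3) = v^2 - 4*v - 21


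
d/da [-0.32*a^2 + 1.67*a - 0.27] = 1.67 - 0.64*a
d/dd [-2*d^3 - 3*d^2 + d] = -6*d^2 - 6*d + 1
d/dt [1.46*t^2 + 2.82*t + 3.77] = 2.92*t + 2.82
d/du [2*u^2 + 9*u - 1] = 4*u + 9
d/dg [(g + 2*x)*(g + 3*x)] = 2*g + 5*x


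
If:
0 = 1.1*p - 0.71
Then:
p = 0.65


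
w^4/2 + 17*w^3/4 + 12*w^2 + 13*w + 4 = (w/2 + 1)*(w + 1/2)*(w + 2)*(w + 4)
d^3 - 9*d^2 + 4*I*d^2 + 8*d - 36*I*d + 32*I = (d - 8)*(d - 1)*(d + 4*I)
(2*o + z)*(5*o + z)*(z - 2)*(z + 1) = 10*o^2*z^2 - 10*o^2*z - 20*o^2 + 7*o*z^3 - 7*o*z^2 - 14*o*z + z^4 - z^3 - 2*z^2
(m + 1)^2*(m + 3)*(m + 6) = m^4 + 11*m^3 + 37*m^2 + 45*m + 18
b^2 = b^2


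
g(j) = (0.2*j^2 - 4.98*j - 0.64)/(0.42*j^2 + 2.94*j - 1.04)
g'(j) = (-0.84*j - 2.94)*(0.2*j^2 - 4.98*j - 0.64)/(0.42*j^2 + 2.94*j - 1.04)^2 + (0.4*j - 4.98)/(0.42*j^2 + 2.94*j - 1.04) = (2.6796*j^2 + 0.121599999999999*j + 7.0608)/(0.1764*j^4 + 2.4696*j^3 + 7.77*j^2 - 6.1152*j + 1.0816)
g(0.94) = -2.46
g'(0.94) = 2.17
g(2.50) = -1.33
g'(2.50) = 0.30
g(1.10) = -2.17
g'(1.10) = 1.43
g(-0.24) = -0.33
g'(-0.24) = 2.43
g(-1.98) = -1.92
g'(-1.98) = 0.64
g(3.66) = -1.05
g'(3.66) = 0.18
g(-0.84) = -1.15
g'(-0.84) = 0.86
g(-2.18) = -2.05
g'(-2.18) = 0.66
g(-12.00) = 3.64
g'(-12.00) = 0.67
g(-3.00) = -2.65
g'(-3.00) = 0.83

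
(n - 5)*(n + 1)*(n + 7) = n^3 + 3*n^2 - 33*n - 35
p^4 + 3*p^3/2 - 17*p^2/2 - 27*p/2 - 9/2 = (p - 3)*(p + 1/2)*(p + 1)*(p + 3)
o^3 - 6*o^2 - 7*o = o*(o - 7)*(o + 1)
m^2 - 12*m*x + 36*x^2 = (m - 6*x)^2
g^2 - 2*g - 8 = (g - 4)*(g + 2)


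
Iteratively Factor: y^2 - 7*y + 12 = (y - 4)*(y - 3)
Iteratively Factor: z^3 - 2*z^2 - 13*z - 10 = (z + 2)*(z^2 - 4*z - 5) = (z + 1)*(z + 2)*(z - 5)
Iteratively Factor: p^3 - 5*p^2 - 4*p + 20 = (p - 2)*(p^2 - 3*p - 10) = (p - 2)*(p + 2)*(p - 5)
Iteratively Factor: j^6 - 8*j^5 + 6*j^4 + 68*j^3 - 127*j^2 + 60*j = (j - 4)*(j^5 - 4*j^4 - 10*j^3 + 28*j^2 - 15*j) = (j - 4)*(j - 1)*(j^4 - 3*j^3 - 13*j^2 + 15*j) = (j - 5)*(j - 4)*(j - 1)*(j^3 + 2*j^2 - 3*j) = (j - 5)*(j - 4)*(j - 1)*(j + 3)*(j^2 - j) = (j - 5)*(j - 4)*(j - 1)^2*(j + 3)*(j)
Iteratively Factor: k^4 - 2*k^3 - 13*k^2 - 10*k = (k + 2)*(k^3 - 4*k^2 - 5*k) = (k - 5)*(k + 2)*(k^2 + k) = (k - 5)*(k + 1)*(k + 2)*(k)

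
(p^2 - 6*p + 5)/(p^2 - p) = (p - 5)/p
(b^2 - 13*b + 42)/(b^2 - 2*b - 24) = (b - 7)/(b + 4)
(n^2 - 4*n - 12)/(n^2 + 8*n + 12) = (n - 6)/(n + 6)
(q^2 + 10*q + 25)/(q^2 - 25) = (q + 5)/(q - 5)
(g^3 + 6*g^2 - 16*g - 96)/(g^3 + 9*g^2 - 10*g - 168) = (g + 4)/(g + 7)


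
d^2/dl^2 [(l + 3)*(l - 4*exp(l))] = -4*l*exp(l) - 20*exp(l) + 2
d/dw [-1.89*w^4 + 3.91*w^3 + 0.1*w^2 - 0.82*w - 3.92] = -7.56*w^3 + 11.73*w^2 + 0.2*w - 0.82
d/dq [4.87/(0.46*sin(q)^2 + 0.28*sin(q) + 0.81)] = -(4.4804*sin(q) + 1.3636)*cos(q)/(0.46*sin(q)^2 + 0.28*sin(q) + 0.81)^2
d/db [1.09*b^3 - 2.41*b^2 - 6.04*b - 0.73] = 3.27*b^2 - 4.82*b - 6.04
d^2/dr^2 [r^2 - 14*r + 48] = 2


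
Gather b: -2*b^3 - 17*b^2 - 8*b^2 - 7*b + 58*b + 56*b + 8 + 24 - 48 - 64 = -2*b^3 - 25*b^2 + 107*b - 80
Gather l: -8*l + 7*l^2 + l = 7*l^2 - 7*l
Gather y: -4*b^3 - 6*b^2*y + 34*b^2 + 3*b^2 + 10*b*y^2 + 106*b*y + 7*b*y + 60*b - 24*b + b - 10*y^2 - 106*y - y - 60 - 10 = -4*b^3 + 37*b^2 + 37*b + y^2*(10*b - 10) + y*(-6*b^2 + 113*b - 107) - 70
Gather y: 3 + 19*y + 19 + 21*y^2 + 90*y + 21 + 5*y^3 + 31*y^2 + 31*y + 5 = 5*y^3 + 52*y^2 + 140*y + 48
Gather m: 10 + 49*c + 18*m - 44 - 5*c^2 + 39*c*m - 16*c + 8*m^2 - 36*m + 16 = -5*c^2 + 33*c + 8*m^2 + m*(39*c - 18) - 18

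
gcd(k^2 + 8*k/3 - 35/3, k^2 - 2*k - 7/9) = k - 7/3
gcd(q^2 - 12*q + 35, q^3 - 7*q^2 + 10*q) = q - 5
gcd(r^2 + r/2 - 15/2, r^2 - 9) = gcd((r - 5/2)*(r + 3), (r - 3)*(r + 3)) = r + 3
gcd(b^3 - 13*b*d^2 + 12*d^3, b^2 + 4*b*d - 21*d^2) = b - 3*d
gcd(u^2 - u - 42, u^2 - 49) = u - 7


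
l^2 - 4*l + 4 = (l - 2)^2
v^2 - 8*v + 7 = (v - 7)*(v - 1)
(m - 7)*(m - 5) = m^2 - 12*m + 35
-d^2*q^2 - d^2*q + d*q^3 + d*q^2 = q*(-d + q)*(d*q + d)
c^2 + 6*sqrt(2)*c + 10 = (c + sqrt(2))*(c + 5*sqrt(2))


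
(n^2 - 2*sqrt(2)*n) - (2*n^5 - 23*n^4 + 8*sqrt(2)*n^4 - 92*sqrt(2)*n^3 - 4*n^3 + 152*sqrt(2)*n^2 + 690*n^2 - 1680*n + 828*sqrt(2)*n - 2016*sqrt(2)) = -2*n^5 - 8*sqrt(2)*n^4 + 23*n^4 + 4*n^3 + 92*sqrt(2)*n^3 - 689*n^2 - 152*sqrt(2)*n^2 - 830*sqrt(2)*n + 1680*n + 2016*sqrt(2)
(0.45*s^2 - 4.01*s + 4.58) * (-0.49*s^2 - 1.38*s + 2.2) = -0.2205*s^4 + 1.3439*s^3 + 4.2796*s^2 - 15.1424*s + 10.076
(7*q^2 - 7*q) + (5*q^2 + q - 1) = 12*q^2 - 6*q - 1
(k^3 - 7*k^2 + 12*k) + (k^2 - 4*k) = k^3 - 6*k^2 + 8*k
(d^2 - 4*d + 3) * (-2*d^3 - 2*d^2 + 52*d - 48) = -2*d^5 + 6*d^4 + 54*d^3 - 262*d^2 + 348*d - 144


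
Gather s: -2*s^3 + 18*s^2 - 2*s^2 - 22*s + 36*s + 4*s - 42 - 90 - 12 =-2*s^3 + 16*s^2 + 18*s - 144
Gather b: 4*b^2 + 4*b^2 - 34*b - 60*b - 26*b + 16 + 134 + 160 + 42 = 8*b^2 - 120*b + 352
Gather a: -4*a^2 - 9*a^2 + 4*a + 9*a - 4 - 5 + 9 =-13*a^2 + 13*a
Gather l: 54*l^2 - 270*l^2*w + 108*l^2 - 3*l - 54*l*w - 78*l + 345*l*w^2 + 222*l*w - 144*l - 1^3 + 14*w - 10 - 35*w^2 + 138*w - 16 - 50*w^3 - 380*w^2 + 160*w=l^2*(162 - 270*w) + l*(345*w^2 + 168*w - 225) - 50*w^3 - 415*w^2 + 312*w - 27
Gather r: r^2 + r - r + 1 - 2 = r^2 - 1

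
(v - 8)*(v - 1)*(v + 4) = v^3 - 5*v^2 - 28*v + 32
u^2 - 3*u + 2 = (u - 2)*(u - 1)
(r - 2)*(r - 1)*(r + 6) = r^3 + 3*r^2 - 16*r + 12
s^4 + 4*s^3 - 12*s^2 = s^2*(s - 2)*(s + 6)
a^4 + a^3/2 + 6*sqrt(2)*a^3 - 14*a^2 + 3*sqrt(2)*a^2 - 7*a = a*(a + 1/2)*(a - sqrt(2))*(a + 7*sqrt(2))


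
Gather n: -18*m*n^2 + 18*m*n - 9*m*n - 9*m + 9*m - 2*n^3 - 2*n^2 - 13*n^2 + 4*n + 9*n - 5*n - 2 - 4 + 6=-2*n^3 + n^2*(-18*m - 15) + n*(9*m + 8)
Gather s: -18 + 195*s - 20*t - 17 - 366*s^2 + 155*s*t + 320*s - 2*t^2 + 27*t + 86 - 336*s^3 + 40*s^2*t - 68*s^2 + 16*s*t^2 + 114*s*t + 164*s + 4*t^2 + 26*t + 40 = -336*s^3 + s^2*(40*t - 434) + s*(16*t^2 + 269*t + 679) + 2*t^2 + 33*t + 91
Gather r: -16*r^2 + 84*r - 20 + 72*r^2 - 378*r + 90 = 56*r^2 - 294*r + 70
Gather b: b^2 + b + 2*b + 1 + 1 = b^2 + 3*b + 2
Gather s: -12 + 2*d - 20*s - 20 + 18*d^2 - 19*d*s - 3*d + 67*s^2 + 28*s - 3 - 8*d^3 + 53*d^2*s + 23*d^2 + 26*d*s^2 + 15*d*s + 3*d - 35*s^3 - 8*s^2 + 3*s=-8*d^3 + 41*d^2 + 2*d - 35*s^3 + s^2*(26*d + 59) + s*(53*d^2 - 4*d + 11) - 35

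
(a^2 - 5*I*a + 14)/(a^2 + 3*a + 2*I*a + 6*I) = (a - 7*I)/(a + 3)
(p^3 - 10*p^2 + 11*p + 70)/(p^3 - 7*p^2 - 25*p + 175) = (p + 2)/(p + 5)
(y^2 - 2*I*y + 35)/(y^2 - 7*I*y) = (y + 5*I)/y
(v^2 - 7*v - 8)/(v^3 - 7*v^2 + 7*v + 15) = (v - 8)/(v^2 - 8*v + 15)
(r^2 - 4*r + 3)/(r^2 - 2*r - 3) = (r - 1)/(r + 1)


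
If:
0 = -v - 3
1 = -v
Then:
No Solution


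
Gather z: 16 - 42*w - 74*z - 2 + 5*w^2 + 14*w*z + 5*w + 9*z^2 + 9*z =5*w^2 - 37*w + 9*z^2 + z*(14*w - 65) + 14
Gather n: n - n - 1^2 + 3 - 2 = 0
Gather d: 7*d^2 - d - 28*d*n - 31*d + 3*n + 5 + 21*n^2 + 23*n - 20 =7*d^2 + d*(-28*n - 32) + 21*n^2 + 26*n - 15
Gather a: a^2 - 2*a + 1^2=a^2 - 2*a + 1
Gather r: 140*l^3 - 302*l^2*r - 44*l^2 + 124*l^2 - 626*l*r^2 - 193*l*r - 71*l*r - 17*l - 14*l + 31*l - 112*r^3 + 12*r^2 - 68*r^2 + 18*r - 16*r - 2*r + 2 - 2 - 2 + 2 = 140*l^3 + 80*l^2 - 112*r^3 + r^2*(-626*l - 56) + r*(-302*l^2 - 264*l)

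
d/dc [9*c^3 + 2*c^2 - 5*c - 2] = 27*c^2 + 4*c - 5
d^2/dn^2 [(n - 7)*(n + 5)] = 2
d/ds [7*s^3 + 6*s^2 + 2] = 3*s*(7*s + 4)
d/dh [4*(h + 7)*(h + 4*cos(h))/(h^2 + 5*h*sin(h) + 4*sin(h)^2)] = 4*(-(h + 7)*(h + 4*cos(h))*(5*h*cos(h) + 2*h + 5*sin(h) + 4*sin(2*h)) + (h - (h + 7)*(4*sin(h) - 1) + 4*cos(h))*(h^2 + 5*h*sin(h) + 4*sin(h)^2))/((h + sin(h))^2*(h + 4*sin(h))^2)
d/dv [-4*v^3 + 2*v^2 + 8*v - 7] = -12*v^2 + 4*v + 8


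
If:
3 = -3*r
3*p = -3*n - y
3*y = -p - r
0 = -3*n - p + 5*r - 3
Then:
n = -21/5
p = 23/5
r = -1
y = -6/5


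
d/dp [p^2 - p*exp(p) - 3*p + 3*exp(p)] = -p*exp(p) + 2*p + 2*exp(p) - 3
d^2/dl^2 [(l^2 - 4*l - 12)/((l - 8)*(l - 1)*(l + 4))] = 2*(l^6 - 12*l^5 + 72*l^4 - 96*l^3 + 1356*l^2 - 5808*l - 13888)/(l^9 - 15*l^8 - 9*l^7 + 811*l^6 - 708*l^5 - 14736*l^4 + 8000*l^3 + 59904*l^2 - 86016*l + 32768)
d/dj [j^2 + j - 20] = 2*j + 1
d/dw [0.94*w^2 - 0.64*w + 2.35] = 1.88*w - 0.64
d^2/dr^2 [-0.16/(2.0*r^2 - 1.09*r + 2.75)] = (1.28*r^2 - 0.6976*r - 0.16*(4.0*r - 1.09)*(8.0*r - 2.18) + 1.76)/(2.0*r^2 - 1.09*r + 2.75)^3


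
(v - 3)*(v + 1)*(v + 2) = v^3 - 7*v - 6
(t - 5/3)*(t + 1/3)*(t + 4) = t^3 + 8*t^2/3 - 53*t/9 - 20/9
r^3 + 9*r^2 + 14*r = r*(r + 2)*(r + 7)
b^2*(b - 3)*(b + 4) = b^4 + b^3 - 12*b^2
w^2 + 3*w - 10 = (w - 2)*(w + 5)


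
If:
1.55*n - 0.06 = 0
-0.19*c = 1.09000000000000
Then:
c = -5.74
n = 0.04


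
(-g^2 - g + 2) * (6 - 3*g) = 3*g^3 - 3*g^2 - 12*g + 12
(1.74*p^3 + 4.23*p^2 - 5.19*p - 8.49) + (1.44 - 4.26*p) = 1.74*p^3 + 4.23*p^2 - 9.45*p - 7.05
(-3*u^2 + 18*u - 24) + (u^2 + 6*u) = -2*u^2 + 24*u - 24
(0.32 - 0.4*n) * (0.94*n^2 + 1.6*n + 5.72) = -0.376*n^3 - 0.3392*n^2 - 1.776*n + 1.8304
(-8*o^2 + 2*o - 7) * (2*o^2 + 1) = -16*o^4 + 4*o^3 - 22*o^2 + 2*o - 7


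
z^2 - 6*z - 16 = (z - 8)*(z + 2)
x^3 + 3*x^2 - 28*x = x*(x - 4)*(x + 7)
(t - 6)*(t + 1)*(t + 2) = t^3 - 3*t^2 - 16*t - 12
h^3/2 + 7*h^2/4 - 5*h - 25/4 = (h/2 + 1/2)*(h - 5/2)*(h + 5)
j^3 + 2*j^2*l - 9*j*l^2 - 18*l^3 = (j - 3*l)*(j + 2*l)*(j + 3*l)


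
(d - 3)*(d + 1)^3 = d^4 - 6*d^2 - 8*d - 3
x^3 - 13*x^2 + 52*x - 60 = (x - 6)*(x - 5)*(x - 2)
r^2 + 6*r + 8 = (r + 2)*(r + 4)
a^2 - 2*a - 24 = (a - 6)*(a + 4)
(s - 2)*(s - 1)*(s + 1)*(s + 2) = s^4 - 5*s^2 + 4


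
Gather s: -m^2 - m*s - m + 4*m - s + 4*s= -m^2 + 3*m + s*(3 - m)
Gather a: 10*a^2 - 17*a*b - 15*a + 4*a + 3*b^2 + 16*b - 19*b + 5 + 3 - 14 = 10*a^2 + a*(-17*b - 11) + 3*b^2 - 3*b - 6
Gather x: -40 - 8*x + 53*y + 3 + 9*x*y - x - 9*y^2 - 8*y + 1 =x*(9*y - 9) - 9*y^2 + 45*y - 36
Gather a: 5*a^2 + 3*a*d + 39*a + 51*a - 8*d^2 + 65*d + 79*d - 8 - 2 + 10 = 5*a^2 + a*(3*d + 90) - 8*d^2 + 144*d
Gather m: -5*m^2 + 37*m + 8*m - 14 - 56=-5*m^2 + 45*m - 70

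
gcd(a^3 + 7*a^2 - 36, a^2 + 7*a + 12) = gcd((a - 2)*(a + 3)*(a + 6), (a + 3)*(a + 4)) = a + 3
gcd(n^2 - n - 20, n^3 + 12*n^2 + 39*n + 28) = n + 4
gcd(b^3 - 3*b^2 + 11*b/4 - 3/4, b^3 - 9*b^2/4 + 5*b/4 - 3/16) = b^2 - 2*b + 3/4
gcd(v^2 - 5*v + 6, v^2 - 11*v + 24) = v - 3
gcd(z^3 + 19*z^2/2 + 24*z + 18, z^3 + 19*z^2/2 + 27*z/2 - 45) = z + 6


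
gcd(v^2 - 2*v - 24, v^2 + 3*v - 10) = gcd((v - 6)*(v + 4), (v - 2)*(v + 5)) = 1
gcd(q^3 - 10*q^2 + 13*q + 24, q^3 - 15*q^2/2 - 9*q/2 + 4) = q^2 - 7*q - 8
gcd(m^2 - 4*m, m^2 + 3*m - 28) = m - 4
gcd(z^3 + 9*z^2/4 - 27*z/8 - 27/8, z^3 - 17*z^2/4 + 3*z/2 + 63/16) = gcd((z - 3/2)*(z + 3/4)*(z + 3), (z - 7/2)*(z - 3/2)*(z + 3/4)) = z^2 - 3*z/4 - 9/8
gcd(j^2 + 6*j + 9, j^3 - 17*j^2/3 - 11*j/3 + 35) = 1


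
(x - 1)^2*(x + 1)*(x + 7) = x^4 + 6*x^3 - 8*x^2 - 6*x + 7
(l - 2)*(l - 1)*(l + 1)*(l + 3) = l^4 + l^3 - 7*l^2 - l + 6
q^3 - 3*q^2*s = q^2*(q - 3*s)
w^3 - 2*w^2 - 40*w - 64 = (w - 8)*(w + 2)*(w + 4)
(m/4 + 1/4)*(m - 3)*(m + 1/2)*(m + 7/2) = m^4/4 + m^3/2 - 37*m^2/16 - 31*m/8 - 21/16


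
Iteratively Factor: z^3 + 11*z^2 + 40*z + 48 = (z + 3)*(z^2 + 8*z + 16) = (z + 3)*(z + 4)*(z + 4)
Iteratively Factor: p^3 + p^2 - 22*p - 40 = (p + 4)*(p^2 - 3*p - 10) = (p - 5)*(p + 4)*(p + 2)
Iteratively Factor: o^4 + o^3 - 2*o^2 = (o - 1)*(o^3 + 2*o^2) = o*(o - 1)*(o^2 + 2*o) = o^2*(o - 1)*(o + 2)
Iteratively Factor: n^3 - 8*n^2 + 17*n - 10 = (n - 2)*(n^2 - 6*n + 5) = (n - 5)*(n - 2)*(n - 1)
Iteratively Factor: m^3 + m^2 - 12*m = (m - 3)*(m^2 + 4*m) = m*(m - 3)*(m + 4)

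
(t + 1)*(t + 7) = t^2 + 8*t + 7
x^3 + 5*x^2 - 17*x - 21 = (x - 3)*(x + 1)*(x + 7)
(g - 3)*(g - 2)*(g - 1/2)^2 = g^4 - 6*g^3 + 45*g^2/4 - 29*g/4 + 3/2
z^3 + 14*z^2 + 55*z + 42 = (z + 1)*(z + 6)*(z + 7)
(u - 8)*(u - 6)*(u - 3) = u^3 - 17*u^2 + 90*u - 144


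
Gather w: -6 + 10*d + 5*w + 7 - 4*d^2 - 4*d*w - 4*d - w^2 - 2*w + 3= -4*d^2 + 6*d - w^2 + w*(3 - 4*d) + 4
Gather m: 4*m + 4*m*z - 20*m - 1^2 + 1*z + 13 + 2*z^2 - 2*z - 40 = m*(4*z - 16) + 2*z^2 - z - 28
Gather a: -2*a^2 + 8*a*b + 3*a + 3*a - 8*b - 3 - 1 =-2*a^2 + a*(8*b + 6) - 8*b - 4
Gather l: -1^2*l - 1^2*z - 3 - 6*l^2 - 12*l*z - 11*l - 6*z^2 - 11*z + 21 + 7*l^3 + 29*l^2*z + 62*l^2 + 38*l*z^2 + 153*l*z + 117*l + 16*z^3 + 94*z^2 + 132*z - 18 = 7*l^3 + l^2*(29*z + 56) + l*(38*z^2 + 141*z + 105) + 16*z^3 + 88*z^2 + 120*z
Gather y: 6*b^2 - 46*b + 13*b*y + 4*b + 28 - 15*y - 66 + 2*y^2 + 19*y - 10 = 6*b^2 - 42*b + 2*y^2 + y*(13*b + 4) - 48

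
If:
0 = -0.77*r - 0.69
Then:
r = -0.90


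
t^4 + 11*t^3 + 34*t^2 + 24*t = t*(t + 1)*(t + 4)*(t + 6)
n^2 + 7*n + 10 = (n + 2)*(n + 5)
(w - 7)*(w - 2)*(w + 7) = w^3 - 2*w^2 - 49*w + 98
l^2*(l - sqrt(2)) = l^3 - sqrt(2)*l^2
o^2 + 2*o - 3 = (o - 1)*(o + 3)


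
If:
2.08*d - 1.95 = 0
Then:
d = 0.94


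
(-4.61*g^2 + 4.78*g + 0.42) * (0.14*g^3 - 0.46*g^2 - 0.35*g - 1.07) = -0.6454*g^5 + 2.7898*g^4 - 0.5265*g^3 + 3.0665*g^2 - 5.2616*g - 0.4494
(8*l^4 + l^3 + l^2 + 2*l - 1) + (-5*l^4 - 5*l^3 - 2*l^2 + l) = 3*l^4 - 4*l^3 - l^2 + 3*l - 1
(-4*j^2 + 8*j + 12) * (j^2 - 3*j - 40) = -4*j^4 + 20*j^3 + 148*j^2 - 356*j - 480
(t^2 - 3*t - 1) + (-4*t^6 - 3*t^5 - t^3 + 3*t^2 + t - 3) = -4*t^6 - 3*t^5 - t^3 + 4*t^2 - 2*t - 4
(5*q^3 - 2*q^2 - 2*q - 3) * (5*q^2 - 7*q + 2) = 25*q^5 - 45*q^4 + 14*q^3 - 5*q^2 + 17*q - 6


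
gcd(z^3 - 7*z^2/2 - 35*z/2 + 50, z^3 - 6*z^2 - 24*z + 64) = z + 4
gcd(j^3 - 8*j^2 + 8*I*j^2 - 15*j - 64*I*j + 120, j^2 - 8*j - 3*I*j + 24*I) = j - 8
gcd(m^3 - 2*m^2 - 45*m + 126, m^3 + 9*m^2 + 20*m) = 1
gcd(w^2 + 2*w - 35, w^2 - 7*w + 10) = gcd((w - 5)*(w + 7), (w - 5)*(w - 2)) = w - 5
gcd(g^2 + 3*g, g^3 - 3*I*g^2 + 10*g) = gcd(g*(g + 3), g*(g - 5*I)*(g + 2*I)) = g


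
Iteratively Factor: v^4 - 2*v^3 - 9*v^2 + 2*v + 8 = (v + 2)*(v^3 - 4*v^2 - v + 4) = (v - 4)*(v + 2)*(v^2 - 1) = (v - 4)*(v + 1)*(v + 2)*(v - 1)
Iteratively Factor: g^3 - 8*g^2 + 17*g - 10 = (g - 5)*(g^2 - 3*g + 2) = (g - 5)*(g - 2)*(g - 1)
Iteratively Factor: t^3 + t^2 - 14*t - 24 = (t + 3)*(t^2 - 2*t - 8) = (t - 4)*(t + 3)*(t + 2)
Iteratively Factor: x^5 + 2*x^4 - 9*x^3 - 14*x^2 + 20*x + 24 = (x - 2)*(x^4 + 4*x^3 - x^2 - 16*x - 12) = (x - 2)*(x + 2)*(x^3 + 2*x^2 - 5*x - 6) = (x - 2)*(x + 2)*(x + 3)*(x^2 - x - 2) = (x - 2)*(x + 1)*(x + 2)*(x + 3)*(x - 2)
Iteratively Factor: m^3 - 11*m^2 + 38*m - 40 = (m - 4)*(m^2 - 7*m + 10) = (m - 5)*(m - 4)*(m - 2)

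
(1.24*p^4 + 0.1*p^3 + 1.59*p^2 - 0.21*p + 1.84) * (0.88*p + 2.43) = 1.0912*p^5 + 3.1012*p^4 + 1.6422*p^3 + 3.6789*p^2 + 1.1089*p + 4.4712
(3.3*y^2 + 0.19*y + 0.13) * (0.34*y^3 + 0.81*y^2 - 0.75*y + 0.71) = 1.122*y^5 + 2.7376*y^4 - 2.2769*y^3 + 2.3058*y^2 + 0.0374*y + 0.0923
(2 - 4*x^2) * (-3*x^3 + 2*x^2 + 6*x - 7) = 12*x^5 - 8*x^4 - 30*x^3 + 32*x^2 + 12*x - 14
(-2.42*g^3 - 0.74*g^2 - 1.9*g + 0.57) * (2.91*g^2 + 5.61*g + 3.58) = -7.0422*g^5 - 15.7296*g^4 - 18.344*g^3 - 11.6495*g^2 - 3.6043*g + 2.0406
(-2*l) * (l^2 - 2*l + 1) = -2*l^3 + 4*l^2 - 2*l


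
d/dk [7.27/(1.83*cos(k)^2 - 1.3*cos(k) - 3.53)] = (26.6082*cos(k) - 9.451)*sin(k)/(-1.83*cos(k)^2 + 1.3*cos(k) + 3.53)^2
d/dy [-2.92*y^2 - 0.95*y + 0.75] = -5.84*y - 0.95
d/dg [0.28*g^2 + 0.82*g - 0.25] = 0.56*g + 0.82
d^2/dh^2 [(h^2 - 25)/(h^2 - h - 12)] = 2*(h^3 - 39*h^2 + 75*h - 181)/(h^6 - 3*h^5 - 33*h^4 + 71*h^3 + 396*h^2 - 432*h - 1728)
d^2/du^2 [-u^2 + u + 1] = -2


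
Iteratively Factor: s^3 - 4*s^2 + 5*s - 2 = (s - 1)*(s^2 - 3*s + 2) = (s - 1)^2*(s - 2)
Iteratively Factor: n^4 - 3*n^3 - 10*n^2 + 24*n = (n + 3)*(n^3 - 6*n^2 + 8*n) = (n - 2)*(n + 3)*(n^2 - 4*n) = (n - 4)*(n - 2)*(n + 3)*(n)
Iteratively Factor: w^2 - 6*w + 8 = (w - 4)*(w - 2)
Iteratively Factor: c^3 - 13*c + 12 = (c - 3)*(c^2 + 3*c - 4) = (c - 3)*(c - 1)*(c + 4)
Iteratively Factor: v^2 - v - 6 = (v - 3)*(v + 2)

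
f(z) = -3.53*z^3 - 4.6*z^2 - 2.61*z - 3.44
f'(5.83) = -416.19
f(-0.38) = -2.92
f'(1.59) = -44.01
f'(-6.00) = -328.65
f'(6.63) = -529.11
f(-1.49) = 1.91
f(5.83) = -874.49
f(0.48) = -6.14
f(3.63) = -242.38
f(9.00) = -2972.90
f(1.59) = -33.41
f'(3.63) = -175.55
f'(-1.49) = -12.41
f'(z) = -10.59*z^2 - 9.2*z - 2.61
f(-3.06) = 62.62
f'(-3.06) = -73.62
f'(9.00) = -943.20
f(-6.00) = 609.10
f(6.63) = -1251.71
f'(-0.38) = -0.64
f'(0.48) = -9.47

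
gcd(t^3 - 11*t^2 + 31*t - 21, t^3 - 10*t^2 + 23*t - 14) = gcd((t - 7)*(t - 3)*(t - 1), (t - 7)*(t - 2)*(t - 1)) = t^2 - 8*t + 7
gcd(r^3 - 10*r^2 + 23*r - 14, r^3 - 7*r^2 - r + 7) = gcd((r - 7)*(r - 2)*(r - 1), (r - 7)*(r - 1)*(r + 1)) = r^2 - 8*r + 7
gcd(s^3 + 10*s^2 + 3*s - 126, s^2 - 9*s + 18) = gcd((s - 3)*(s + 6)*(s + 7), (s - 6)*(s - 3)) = s - 3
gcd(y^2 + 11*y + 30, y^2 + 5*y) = y + 5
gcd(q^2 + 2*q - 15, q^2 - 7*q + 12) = q - 3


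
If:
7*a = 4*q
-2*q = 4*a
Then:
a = 0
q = 0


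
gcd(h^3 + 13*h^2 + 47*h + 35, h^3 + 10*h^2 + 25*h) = h + 5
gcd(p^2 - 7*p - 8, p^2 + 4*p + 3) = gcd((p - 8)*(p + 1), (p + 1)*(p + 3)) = p + 1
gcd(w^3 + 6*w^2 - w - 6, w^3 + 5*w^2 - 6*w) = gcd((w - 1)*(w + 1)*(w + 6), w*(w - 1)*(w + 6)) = w^2 + 5*w - 6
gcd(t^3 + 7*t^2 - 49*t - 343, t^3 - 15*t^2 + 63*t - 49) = t - 7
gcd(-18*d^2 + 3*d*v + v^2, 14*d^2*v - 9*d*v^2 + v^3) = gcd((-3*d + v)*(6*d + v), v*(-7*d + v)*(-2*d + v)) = 1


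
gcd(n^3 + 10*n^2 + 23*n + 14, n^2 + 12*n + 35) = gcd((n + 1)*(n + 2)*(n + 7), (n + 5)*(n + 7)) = n + 7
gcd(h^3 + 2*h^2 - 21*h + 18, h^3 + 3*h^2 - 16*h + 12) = h^2 + 5*h - 6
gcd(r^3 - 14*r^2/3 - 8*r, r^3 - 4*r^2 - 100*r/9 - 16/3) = r^2 - 14*r/3 - 8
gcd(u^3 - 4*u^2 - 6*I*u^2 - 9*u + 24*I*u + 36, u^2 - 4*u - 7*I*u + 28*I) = u - 4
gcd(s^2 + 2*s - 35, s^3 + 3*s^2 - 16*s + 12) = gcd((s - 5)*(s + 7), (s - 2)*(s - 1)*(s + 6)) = 1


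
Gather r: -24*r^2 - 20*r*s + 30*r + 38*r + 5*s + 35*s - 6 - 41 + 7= -24*r^2 + r*(68 - 20*s) + 40*s - 40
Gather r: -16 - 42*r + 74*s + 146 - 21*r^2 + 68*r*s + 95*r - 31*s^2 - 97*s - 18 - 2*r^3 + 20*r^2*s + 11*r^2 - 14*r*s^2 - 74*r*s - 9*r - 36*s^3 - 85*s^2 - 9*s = -2*r^3 + r^2*(20*s - 10) + r*(-14*s^2 - 6*s + 44) - 36*s^3 - 116*s^2 - 32*s + 112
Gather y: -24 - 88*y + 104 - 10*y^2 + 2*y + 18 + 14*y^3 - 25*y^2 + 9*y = 14*y^3 - 35*y^2 - 77*y + 98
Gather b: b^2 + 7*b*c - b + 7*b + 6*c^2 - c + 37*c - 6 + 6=b^2 + b*(7*c + 6) + 6*c^2 + 36*c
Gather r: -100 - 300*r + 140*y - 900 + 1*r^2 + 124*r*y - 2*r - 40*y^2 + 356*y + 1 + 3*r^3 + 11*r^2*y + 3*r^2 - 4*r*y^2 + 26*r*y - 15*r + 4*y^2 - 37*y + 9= 3*r^3 + r^2*(11*y + 4) + r*(-4*y^2 + 150*y - 317) - 36*y^2 + 459*y - 990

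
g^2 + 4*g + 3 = (g + 1)*(g + 3)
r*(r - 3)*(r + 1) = r^3 - 2*r^2 - 3*r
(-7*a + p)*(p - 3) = -7*a*p + 21*a + p^2 - 3*p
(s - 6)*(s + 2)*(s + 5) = s^3 + s^2 - 32*s - 60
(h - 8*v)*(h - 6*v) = h^2 - 14*h*v + 48*v^2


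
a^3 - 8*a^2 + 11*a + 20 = (a - 5)*(a - 4)*(a + 1)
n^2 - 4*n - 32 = (n - 8)*(n + 4)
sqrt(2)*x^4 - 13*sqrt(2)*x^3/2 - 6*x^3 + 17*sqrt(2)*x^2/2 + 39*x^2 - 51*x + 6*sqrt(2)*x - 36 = (x - 4)*(x - 3)*(x - 3*sqrt(2))*(sqrt(2)*x + sqrt(2)/2)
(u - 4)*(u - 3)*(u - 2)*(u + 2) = u^4 - 7*u^3 + 8*u^2 + 28*u - 48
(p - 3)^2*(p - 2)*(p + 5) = p^4 - 3*p^3 - 19*p^2 + 87*p - 90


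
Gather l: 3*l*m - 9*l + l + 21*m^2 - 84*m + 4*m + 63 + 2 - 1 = l*(3*m - 8) + 21*m^2 - 80*m + 64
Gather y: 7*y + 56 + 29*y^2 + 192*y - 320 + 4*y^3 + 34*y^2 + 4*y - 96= 4*y^3 + 63*y^2 + 203*y - 360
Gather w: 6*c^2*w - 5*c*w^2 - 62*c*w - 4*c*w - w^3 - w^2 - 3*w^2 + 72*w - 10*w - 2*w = -w^3 + w^2*(-5*c - 4) + w*(6*c^2 - 66*c + 60)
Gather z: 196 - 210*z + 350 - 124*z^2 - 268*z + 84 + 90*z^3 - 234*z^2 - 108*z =90*z^3 - 358*z^2 - 586*z + 630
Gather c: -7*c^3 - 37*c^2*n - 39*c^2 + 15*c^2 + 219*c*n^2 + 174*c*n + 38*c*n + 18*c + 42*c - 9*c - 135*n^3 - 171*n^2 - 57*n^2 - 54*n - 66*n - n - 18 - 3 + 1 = -7*c^3 + c^2*(-37*n - 24) + c*(219*n^2 + 212*n + 51) - 135*n^3 - 228*n^2 - 121*n - 20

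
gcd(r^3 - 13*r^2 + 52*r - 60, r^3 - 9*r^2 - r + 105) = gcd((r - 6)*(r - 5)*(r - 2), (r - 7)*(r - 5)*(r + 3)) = r - 5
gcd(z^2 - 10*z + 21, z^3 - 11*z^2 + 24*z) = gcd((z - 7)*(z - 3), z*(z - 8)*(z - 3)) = z - 3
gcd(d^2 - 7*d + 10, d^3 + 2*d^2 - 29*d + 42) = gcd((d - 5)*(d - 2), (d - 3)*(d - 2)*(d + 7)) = d - 2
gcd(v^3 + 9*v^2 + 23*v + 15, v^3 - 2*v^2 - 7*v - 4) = v + 1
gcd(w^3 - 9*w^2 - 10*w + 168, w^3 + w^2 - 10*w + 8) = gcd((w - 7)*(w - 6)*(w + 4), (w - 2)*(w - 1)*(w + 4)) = w + 4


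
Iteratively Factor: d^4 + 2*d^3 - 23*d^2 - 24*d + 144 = (d + 4)*(d^3 - 2*d^2 - 15*d + 36) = (d - 3)*(d + 4)*(d^2 + d - 12) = (d - 3)*(d + 4)^2*(d - 3)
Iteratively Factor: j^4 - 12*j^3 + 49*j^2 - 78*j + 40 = (j - 2)*(j^3 - 10*j^2 + 29*j - 20) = (j - 5)*(j - 2)*(j^2 - 5*j + 4) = (j - 5)*(j - 2)*(j - 1)*(j - 4)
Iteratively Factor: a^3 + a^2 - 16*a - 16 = (a + 4)*(a^2 - 3*a - 4) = (a + 1)*(a + 4)*(a - 4)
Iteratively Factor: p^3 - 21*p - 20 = (p - 5)*(p^2 + 5*p + 4) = (p - 5)*(p + 1)*(p + 4)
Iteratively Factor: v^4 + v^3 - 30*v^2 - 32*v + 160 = (v - 2)*(v^3 + 3*v^2 - 24*v - 80) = (v - 2)*(v + 4)*(v^2 - v - 20) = (v - 2)*(v + 4)^2*(v - 5)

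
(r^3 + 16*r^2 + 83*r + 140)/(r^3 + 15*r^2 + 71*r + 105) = (r + 4)/(r + 3)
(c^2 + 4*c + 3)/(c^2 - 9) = (c + 1)/(c - 3)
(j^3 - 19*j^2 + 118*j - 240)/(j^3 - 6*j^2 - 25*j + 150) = (j - 8)/(j + 5)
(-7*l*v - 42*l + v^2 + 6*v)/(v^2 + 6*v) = (-7*l + v)/v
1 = 1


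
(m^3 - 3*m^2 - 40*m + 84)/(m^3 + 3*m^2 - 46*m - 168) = (m - 2)/(m + 4)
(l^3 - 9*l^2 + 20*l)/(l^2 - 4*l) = l - 5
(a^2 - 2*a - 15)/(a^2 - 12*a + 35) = (a + 3)/(a - 7)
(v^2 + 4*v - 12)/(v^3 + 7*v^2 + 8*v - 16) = (v^2 + 4*v - 12)/(v^3 + 7*v^2 + 8*v - 16)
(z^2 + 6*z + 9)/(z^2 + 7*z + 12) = (z + 3)/(z + 4)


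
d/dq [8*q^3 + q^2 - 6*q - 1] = 24*q^2 + 2*q - 6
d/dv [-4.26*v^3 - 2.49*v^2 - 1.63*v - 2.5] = -12.78*v^2 - 4.98*v - 1.63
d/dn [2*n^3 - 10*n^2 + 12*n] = 6*n^2 - 20*n + 12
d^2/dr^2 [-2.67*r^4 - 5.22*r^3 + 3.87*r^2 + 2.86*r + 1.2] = -32.04*r^2 - 31.32*r + 7.74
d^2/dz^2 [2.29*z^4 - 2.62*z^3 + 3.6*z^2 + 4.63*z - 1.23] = 27.48*z^2 - 15.72*z + 7.2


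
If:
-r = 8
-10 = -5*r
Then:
No Solution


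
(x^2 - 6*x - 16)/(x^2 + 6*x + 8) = (x - 8)/(x + 4)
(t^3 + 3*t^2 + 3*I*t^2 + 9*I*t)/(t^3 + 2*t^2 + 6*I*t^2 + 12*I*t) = (t^2 + t*(3 + 3*I) + 9*I)/(t^2 + t*(2 + 6*I) + 12*I)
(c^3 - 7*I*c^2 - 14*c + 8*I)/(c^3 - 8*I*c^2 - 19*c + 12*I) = (c - 2*I)/(c - 3*I)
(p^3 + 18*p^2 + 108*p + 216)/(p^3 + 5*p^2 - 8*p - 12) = (p^2 + 12*p + 36)/(p^2 - p - 2)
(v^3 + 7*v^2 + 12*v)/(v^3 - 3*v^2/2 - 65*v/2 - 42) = 2*v*(v + 3)/(2*v^2 - 11*v - 21)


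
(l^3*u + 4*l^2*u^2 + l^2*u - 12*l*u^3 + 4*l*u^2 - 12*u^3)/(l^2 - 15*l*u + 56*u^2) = u*(l^3 + 4*l^2*u + l^2 - 12*l*u^2 + 4*l*u - 12*u^2)/(l^2 - 15*l*u + 56*u^2)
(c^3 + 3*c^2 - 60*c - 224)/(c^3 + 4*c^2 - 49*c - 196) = (c - 8)/(c - 7)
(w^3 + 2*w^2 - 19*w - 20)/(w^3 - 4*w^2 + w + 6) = (w^2 + w - 20)/(w^2 - 5*w + 6)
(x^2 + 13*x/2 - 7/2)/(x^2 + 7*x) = (x - 1/2)/x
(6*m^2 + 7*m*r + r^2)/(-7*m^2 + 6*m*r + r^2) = (6*m^2 + 7*m*r + r^2)/(-7*m^2 + 6*m*r + r^2)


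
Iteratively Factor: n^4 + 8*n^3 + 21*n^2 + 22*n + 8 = (n + 1)*(n^3 + 7*n^2 + 14*n + 8) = (n + 1)^2*(n^2 + 6*n + 8) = (n + 1)^2*(n + 4)*(n + 2)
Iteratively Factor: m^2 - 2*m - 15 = (m - 5)*(m + 3)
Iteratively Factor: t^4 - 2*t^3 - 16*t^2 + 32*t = (t + 4)*(t^3 - 6*t^2 + 8*t) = (t - 4)*(t + 4)*(t^2 - 2*t) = (t - 4)*(t - 2)*(t + 4)*(t)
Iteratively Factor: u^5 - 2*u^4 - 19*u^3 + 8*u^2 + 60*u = (u - 2)*(u^4 - 19*u^2 - 30*u) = (u - 2)*(u + 3)*(u^3 - 3*u^2 - 10*u) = (u - 5)*(u - 2)*(u + 3)*(u^2 + 2*u) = (u - 5)*(u - 2)*(u + 2)*(u + 3)*(u)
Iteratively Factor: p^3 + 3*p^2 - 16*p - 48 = (p - 4)*(p^2 + 7*p + 12) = (p - 4)*(p + 4)*(p + 3)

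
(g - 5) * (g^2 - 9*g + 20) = g^3 - 14*g^2 + 65*g - 100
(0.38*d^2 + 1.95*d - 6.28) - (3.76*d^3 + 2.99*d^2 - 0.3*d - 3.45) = -3.76*d^3 - 2.61*d^2 + 2.25*d - 2.83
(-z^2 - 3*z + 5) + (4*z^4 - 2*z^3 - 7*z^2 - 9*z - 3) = 4*z^4 - 2*z^3 - 8*z^2 - 12*z + 2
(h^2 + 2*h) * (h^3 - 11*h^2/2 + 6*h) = h^5 - 7*h^4/2 - 5*h^3 + 12*h^2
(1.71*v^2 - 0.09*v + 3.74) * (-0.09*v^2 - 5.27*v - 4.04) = -0.1539*v^4 - 9.0036*v^3 - 6.7707*v^2 - 19.3462*v - 15.1096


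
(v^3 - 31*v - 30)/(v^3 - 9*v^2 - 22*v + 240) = (v + 1)/(v - 8)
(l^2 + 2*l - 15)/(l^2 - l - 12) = (-l^2 - 2*l + 15)/(-l^2 + l + 12)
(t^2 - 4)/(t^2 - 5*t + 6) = (t + 2)/(t - 3)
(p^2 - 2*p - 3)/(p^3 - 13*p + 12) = (p + 1)/(p^2 + 3*p - 4)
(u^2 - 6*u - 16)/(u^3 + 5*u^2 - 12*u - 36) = (u - 8)/(u^2 + 3*u - 18)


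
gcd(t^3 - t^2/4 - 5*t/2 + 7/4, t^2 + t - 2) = t - 1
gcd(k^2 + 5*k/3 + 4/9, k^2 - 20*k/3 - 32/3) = k + 4/3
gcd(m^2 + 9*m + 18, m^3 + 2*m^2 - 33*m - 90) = m + 3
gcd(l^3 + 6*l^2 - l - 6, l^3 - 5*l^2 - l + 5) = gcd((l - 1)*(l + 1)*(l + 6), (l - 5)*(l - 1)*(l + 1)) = l^2 - 1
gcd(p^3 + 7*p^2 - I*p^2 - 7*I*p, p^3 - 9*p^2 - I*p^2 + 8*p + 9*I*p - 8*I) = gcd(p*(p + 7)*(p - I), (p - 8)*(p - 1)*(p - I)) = p - I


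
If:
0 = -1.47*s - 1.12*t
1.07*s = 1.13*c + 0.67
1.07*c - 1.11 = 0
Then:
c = 1.04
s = 1.72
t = -2.26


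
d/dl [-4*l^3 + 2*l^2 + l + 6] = -12*l^2 + 4*l + 1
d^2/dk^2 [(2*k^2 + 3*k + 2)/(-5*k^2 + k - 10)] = 2*(-85*k^3 + 150*k^2 + 480*k - 132)/(125*k^6 - 75*k^5 + 765*k^4 - 301*k^3 + 1530*k^2 - 300*k + 1000)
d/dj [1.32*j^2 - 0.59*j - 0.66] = 2.64*j - 0.59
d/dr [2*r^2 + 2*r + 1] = 4*r + 2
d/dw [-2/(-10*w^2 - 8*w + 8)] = 2*(-5*w - 2)/(5*w^2 + 4*w - 4)^2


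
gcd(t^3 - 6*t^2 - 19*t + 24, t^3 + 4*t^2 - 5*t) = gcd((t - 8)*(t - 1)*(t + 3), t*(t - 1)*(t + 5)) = t - 1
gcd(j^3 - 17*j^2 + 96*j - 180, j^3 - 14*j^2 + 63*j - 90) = j^2 - 11*j + 30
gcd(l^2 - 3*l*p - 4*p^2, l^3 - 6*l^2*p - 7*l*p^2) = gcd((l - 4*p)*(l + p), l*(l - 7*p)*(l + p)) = l + p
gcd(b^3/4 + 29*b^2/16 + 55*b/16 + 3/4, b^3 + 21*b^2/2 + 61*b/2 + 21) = 1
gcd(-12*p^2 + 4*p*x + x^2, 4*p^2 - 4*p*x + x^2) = -2*p + x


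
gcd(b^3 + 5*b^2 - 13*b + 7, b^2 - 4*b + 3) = b - 1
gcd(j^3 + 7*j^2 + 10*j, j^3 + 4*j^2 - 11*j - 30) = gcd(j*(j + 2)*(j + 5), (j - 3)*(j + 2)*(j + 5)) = j^2 + 7*j + 10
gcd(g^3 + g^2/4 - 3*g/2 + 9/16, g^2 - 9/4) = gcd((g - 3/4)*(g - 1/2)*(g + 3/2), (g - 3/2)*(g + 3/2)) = g + 3/2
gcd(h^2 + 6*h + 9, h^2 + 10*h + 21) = h + 3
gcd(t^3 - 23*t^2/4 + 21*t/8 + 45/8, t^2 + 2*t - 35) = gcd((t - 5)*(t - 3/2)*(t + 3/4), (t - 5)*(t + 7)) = t - 5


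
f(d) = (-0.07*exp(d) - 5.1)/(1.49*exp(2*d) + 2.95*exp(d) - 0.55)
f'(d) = (-0.07*exp(d) - 5.1)*(-2.98*exp(2*d) - 2.95*exp(d))/(1.49*exp(2*d) + 2.95*exp(d) - 0.55)^2 - 0.07*exp(d)/(1.49*exp(2*d) + 2.95*exp(d) - 0.55) = (0.1043*exp(2*d) + 15.198*exp(d) + 15.0835)*exp(d)/(2.2201*exp(4*d) + 8.791*exp(3*d) + 7.0635*exp(2*d) - 3.245*exp(d) + 0.3025)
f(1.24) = -0.19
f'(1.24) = 0.32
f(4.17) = -0.00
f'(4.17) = 0.00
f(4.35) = -0.00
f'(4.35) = 0.00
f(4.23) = -0.00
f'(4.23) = 0.00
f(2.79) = -0.01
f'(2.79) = 0.02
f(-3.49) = 11.12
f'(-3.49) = 2.25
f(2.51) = -0.02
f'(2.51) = 0.04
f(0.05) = -1.23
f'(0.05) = 1.86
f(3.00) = -0.00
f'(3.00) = 0.02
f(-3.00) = 12.78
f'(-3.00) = 4.94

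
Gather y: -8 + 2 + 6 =0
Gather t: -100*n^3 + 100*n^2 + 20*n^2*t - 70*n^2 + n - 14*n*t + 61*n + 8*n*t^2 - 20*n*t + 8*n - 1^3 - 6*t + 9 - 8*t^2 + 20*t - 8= -100*n^3 + 30*n^2 + 70*n + t^2*(8*n - 8) + t*(20*n^2 - 34*n + 14)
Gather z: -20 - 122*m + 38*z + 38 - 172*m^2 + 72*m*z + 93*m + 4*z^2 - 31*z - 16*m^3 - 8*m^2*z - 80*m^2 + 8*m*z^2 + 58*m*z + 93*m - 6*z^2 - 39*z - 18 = -16*m^3 - 252*m^2 + 64*m + z^2*(8*m - 2) + z*(-8*m^2 + 130*m - 32)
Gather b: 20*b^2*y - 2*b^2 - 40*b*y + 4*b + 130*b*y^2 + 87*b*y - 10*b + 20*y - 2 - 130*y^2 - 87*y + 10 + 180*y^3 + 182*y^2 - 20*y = b^2*(20*y - 2) + b*(130*y^2 + 47*y - 6) + 180*y^3 + 52*y^2 - 87*y + 8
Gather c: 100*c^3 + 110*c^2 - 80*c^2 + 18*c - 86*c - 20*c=100*c^3 + 30*c^2 - 88*c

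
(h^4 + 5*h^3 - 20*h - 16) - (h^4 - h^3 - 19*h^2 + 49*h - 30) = 6*h^3 + 19*h^2 - 69*h + 14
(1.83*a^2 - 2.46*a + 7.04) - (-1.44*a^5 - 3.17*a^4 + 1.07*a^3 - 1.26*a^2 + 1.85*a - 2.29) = 1.44*a^5 + 3.17*a^4 - 1.07*a^3 + 3.09*a^2 - 4.31*a + 9.33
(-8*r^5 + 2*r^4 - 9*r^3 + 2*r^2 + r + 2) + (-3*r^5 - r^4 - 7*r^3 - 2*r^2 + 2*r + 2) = -11*r^5 + r^4 - 16*r^3 + 3*r + 4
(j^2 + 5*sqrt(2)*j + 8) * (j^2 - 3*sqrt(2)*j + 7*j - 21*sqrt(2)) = j^4 + 2*sqrt(2)*j^3 + 7*j^3 - 22*j^2 + 14*sqrt(2)*j^2 - 154*j - 24*sqrt(2)*j - 168*sqrt(2)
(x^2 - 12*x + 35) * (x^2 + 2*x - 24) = x^4 - 10*x^3 - 13*x^2 + 358*x - 840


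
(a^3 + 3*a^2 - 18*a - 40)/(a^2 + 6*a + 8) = (a^2 + a - 20)/(a + 4)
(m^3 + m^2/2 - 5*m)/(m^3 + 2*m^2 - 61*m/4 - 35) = 2*m*(m - 2)/(2*m^2 - m - 28)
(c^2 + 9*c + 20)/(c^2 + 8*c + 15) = (c + 4)/(c + 3)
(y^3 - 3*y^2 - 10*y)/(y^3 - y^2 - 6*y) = (y - 5)/(y - 3)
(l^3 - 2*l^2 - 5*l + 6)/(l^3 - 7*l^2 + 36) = (l - 1)/(l - 6)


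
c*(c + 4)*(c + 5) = c^3 + 9*c^2 + 20*c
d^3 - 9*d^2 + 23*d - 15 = (d - 5)*(d - 3)*(d - 1)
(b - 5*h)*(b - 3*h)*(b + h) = b^3 - 7*b^2*h + 7*b*h^2 + 15*h^3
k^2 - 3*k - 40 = (k - 8)*(k + 5)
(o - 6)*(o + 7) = o^2 + o - 42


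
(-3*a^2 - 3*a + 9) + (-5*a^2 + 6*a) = -8*a^2 + 3*a + 9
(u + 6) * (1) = u + 6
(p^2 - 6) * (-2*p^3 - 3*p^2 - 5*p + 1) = -2*p^5 - 3*p^4 + 7*p^3 + 19*p^2 + 30*p - 6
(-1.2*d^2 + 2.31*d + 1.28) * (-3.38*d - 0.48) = 4.056*d^3 - 7.2318*d^2 - 5.4352*d - 0.6144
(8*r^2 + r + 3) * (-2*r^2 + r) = -16*r^4 + 6*r^3 - 5*r^2 + 3*r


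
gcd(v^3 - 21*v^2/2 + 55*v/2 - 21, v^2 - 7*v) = v - 7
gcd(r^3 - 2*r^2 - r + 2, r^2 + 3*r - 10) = r - 2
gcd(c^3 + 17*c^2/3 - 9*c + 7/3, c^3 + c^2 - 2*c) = c - 1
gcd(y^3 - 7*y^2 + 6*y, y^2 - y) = y^2 - y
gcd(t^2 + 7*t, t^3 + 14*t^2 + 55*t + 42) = t + 7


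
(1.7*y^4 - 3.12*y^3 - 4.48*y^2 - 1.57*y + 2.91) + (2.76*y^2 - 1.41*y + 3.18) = 1.7*y^4 - 3.12*y^3 - 1.72*y^2 - 2.98*y + 6.09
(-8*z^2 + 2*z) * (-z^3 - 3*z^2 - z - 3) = 8*z^5 + 22*z^4 + 2*z^3 + 22*z^2 - 6*z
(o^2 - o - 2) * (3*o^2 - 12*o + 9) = 3*o^4 - 15*o^3 + 15*o^2 + 15*o - 18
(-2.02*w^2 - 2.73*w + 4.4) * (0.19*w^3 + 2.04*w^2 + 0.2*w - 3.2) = -0.3838*w^5 - 4.6395*w^4 - 5.1372*w^3 + 14.894*w^2 + 9.616*w - 14.08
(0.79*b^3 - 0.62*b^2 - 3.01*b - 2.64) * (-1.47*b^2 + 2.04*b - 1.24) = -1.1613*b^5 + 2.523*b^4 + 2.1803*b^3 - 1.4908*b^2 - 1.6532*b + 3.2736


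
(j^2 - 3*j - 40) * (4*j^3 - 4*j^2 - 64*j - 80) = 4*j^5 - 16*j^4 - 212*j^3 + 272*j^2 + 2800*j + 3200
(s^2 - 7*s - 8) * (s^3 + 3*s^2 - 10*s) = s^5 - 4*s^4 - 39*s^3 + 46*s^2 + 80*s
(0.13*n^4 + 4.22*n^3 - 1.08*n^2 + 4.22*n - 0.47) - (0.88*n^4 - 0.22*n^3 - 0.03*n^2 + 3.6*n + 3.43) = -0.75*n^4 + 4.44*n^3 - 1.05*n^2 + 0.62*n - 3.9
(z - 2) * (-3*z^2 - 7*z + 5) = -3*z^3 - z^2 + 19*z - 10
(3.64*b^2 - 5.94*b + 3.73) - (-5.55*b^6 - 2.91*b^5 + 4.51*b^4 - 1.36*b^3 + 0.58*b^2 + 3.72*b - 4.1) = 5.55*b^6 + 2.91*b^5 - 4.51*b^4 + 1.36*b^3 + 3.06*b^2 - 9.66*b + 7.83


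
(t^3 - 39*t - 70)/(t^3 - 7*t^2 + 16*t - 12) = (t^3 - 39*t - 70)/(t^3 - 7*t^2 + 16*t - 12)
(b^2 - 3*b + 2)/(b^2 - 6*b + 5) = (b - 2)/(b - 5)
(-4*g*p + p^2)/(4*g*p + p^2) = (-4*g + p)/(4*g + p)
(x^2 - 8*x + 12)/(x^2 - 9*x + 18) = (x - 2)/(x - 3)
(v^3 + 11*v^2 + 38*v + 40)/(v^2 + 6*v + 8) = v + 5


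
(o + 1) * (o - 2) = o^2 - o - 2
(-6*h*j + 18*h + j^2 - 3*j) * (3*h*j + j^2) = -18*h^2*j^2 + 54*h^2*j - 3*h*j^3 + 9*h*j^2 + j^4 - 3*j^3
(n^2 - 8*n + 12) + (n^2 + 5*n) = 2*n^2 - 3*n + 12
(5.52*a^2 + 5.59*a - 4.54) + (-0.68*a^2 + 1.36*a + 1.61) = 4.84*a^2 + 6.95*a - 2.93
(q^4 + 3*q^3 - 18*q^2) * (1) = q^4 + 3*q^3 - 18*q^2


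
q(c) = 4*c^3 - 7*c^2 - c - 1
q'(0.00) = -1.00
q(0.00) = -1.00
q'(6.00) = 347.00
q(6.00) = 605.00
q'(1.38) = 2.53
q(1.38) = -5.20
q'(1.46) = 4.14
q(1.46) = -4.93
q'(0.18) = -3.13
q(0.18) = -1.38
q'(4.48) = 177.12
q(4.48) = 213.69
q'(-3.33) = 178.69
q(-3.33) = -223.00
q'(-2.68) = 122.71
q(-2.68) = -125.59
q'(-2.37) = 99.58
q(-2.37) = -91.20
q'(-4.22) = 271.78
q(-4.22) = -422.04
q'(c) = 12*c^2 - 14*c - 1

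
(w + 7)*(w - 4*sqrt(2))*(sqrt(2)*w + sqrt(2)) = sqrt(2)*w^3 - 8*w^2 + 8*sqrt(2)*w^2 - 64*w + 7*sqrt(2)*w - 56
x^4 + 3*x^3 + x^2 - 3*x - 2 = (x - 1)*(x + 1)^2*(x + 2)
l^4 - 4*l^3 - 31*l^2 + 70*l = l*(l - 7)*(l - 2)*(l + 5)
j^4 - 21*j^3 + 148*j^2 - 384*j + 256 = (j - 8)^2*(j - 4)*(j - 1)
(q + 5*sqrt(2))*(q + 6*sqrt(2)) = q^2 + 11*sqrt(2)*q + 60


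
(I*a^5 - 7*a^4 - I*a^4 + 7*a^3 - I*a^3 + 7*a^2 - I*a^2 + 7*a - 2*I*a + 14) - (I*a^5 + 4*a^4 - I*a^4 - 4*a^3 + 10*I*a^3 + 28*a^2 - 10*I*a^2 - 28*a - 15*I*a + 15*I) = -11*a^4 + 11*a^3 - 11*I*a^3 - 21*a^2 + 9*I*a^2 + 35*a + 13*I*a + 14 - 15*I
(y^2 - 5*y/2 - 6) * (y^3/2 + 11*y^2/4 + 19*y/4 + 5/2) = y^5/2 + 3*y^4/2 - 41*y^3/8 - 207*y^2/8 - 139*y/4 - 15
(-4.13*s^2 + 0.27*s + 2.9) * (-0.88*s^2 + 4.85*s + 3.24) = 3.6344*s^4 - 20.2681*s^3 - 14.6237*s^2 + 14.9398*s + 9.396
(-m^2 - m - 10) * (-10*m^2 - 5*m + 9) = 10*m^4 + 15*m^3 + 96*m^2 + 41*m - 90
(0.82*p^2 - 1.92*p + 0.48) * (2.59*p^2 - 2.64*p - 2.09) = 2.1238*p^4 - 7.1376*p^3 + 4.5982*p^2 + 2.7456*p - 1.0032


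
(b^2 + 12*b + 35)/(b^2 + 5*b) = (b + 7)/b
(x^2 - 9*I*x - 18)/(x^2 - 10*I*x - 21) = (x - 6*I)/(x - 7*I)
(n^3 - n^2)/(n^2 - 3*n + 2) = n^2/(n - 2)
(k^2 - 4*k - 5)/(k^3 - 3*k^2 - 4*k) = (k - 5)/(k*(k - 4))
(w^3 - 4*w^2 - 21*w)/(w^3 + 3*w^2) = (w - 7)/w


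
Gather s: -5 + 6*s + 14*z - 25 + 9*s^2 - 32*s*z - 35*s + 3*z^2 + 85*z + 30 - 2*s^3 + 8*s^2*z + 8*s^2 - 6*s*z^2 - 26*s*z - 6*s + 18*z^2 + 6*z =-2*s^3 + s^2*(8*z + 17) + s*(-6*z^2 - 58*z - 35) + 21*z^2 + 105*z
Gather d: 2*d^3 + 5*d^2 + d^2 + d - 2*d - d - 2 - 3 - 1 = 2*d^3 + 6*d^2 - 2*d - 6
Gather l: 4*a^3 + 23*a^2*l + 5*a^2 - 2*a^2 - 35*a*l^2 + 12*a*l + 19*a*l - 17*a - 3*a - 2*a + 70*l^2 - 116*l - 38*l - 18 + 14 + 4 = 4*a^3 + 3*a^2 - 22*a + l^2*(70 - 35*a) + l*(23*a^2 + 31*a - 154)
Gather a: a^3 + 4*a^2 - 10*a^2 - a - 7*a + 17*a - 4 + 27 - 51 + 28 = a^3 - 6*a^2 + 9*a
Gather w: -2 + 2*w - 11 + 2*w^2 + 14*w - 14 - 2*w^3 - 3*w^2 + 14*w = -2*w^3 - w^2 + 30*w - 27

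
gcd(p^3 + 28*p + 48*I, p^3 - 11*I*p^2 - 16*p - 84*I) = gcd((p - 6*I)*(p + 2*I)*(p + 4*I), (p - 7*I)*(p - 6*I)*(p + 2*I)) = p^2 - 4*I*p + 12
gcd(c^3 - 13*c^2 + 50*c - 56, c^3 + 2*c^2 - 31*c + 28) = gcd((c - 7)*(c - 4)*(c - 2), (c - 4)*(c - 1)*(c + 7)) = c - 4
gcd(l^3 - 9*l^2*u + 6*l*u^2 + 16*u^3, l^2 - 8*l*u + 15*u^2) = 1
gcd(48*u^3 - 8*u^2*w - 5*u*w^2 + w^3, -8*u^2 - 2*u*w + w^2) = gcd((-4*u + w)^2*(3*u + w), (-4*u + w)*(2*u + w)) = 4*u - w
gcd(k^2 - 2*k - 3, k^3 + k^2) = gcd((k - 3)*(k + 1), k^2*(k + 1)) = k + 1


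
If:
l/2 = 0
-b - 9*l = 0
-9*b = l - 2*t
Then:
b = 0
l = 0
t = 0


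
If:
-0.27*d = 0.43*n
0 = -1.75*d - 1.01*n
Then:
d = 0.00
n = 0.00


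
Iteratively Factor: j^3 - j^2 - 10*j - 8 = (j - 4)*(j^2 + 3*j + 2) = (j - 4)*(j + 1)*(j + 2)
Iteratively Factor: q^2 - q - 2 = (q - 2)*(q + 1)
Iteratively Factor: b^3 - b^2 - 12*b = (b - 4)*(b^2 + 3*b) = b*(b - 4)*(b + 3)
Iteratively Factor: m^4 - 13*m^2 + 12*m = (m - 1)*(m^3 + m^2 - 12*m) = m*(m - 1)*(m^2 + m - 12) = m*(m - 1)*(m + 4)*(m - 3)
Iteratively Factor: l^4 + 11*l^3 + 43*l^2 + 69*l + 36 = (l + 3)*(l^3 + 8*l^2 + 19*l + 12) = (l + 1)*(l + 3)*(l^2 + 7*l + 12) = (l + 1)*(l + 3)*(l + 4)*(l + 3)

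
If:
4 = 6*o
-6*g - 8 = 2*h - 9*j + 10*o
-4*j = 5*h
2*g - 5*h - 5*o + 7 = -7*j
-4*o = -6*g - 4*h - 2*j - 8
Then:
No Solution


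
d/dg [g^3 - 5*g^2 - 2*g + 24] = 3*g^2 - 10*g - 2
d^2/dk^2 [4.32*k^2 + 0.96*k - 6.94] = 8.64000000000000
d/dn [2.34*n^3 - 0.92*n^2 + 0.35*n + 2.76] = 7.02*n^2 - 1.84*n + 0.35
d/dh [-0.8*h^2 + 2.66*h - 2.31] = 2.66 - 1.6*h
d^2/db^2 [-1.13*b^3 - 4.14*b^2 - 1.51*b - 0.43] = -6.78*b - 8.28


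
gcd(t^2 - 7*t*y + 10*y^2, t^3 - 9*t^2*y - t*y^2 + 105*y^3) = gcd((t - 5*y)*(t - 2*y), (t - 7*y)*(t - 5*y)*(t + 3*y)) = -t + 5*y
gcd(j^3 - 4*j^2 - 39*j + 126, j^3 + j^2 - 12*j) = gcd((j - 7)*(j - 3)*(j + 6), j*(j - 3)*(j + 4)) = j - 3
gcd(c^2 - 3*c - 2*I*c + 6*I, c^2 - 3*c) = c - 3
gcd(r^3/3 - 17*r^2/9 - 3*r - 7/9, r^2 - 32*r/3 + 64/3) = 1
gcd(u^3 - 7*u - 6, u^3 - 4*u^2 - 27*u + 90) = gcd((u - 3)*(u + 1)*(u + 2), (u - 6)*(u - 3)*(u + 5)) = u - 3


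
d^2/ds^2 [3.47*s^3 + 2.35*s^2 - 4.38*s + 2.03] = 20.82*s + 4.7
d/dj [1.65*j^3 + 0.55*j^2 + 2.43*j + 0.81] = 4.95*j^2 + 1.1*j + 2.43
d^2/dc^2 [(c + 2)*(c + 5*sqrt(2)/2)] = 2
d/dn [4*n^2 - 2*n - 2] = 8*n - 2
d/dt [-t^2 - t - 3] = -2*t - 1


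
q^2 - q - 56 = (q - 8)*(q + 7)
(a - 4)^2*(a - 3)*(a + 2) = a^4 - 9*a^3 + 18*a^2 + 32*a - 96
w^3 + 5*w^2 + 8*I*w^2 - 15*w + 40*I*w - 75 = (w + 5)*(w + 3*I)*(w + 5*I)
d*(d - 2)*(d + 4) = d^3 + 2*d^2 - 8*d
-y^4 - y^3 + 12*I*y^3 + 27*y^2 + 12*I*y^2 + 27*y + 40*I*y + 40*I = (y - 8*I)*(y - 5*I)*(-I*y + 1)*(-I*y - I)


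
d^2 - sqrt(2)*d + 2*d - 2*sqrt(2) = (d + 2)*(d - sqrt(2))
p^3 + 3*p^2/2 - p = p*(p - 1/2)*(p + 2)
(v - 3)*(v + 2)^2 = v^3 + v^2 - 8*v - 12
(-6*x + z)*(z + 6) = -6*x*z - 36*x + z^2 + 6*z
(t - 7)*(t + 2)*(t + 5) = t^3 - 39*t - 70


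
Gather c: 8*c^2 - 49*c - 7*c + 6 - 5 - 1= 8*c^2 - 56*c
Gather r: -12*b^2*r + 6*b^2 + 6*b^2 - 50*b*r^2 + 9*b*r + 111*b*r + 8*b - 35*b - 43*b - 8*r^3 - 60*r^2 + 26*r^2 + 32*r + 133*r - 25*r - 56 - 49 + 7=12*b^2 - 70*b - 8*r^3 + r^2*(-50*b - 34) + r*(-12*b^2 + 120*b + 140) - 98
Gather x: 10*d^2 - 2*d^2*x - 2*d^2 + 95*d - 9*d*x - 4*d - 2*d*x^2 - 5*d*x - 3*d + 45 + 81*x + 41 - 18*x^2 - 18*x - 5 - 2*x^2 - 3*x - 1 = 8*d^2 + 88*d + x^2*(-2*d - 20) + x*(-2*d^2 - 14*d + 60) + 80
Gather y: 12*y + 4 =12*y + 4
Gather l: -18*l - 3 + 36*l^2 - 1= 36*l^2 - 18*l - 4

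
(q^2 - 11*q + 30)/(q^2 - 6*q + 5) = (q - 6)/(q - 1)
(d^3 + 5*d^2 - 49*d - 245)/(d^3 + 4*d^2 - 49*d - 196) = (d + 5)/(d + 4)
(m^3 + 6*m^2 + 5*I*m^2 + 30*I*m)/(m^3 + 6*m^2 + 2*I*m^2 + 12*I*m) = (m + 5*I)/(m + 2*I)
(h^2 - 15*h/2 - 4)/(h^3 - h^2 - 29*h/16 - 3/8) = 8*(-2*h^2 + 15*h + 8)/(-16*h^3 + 16*h^2 + 29*h + 6)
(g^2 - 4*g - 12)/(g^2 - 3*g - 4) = (-g^2 + 4*g + 12)/(-g^2 + 3*g + 4)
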